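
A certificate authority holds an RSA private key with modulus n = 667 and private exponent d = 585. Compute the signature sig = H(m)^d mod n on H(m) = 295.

651

Squares mod 667: (H(m))^1≡295, (H(m))^2≡315, (H(m))^4≡509, (H(m))^8≡285, (H(m))^16≡518, (H(m))^32≡190, (H(m))^64≡82, (H(m))^128≡54, (H(m))^256≡248, (H(m))^512≡140
585 = 512 + 64 + 8 + 1, so (H(m))^585 ≡ 140·82·285·295 ≡ 651 (mod 667)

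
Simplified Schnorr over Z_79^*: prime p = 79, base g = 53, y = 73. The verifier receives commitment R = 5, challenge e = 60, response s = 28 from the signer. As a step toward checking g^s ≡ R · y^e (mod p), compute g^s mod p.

53^2 = 2809 ≡ 44
53^4 ≡ 44^2 = 1936 ≡ 40
53^8 ≡ 40^2 = 1600 ≡ 20
53^16 ≡ 20^2 = 400 ≡ 5
28 = 16 + 8 + 4, so 53^28 ≡ 5·20·40 ≡ 50 (mod 79)

50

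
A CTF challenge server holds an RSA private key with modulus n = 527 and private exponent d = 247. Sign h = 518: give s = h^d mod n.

83

Squares mod 527: h^1≡518, h^2≡81, h^4≡237, h^8≡307, h^16≡443, h^32≡205, h^64≡392, h^128≡307
247 = 128 + 64 + 32 + 16 + 4 + 2 + 1, so h^247 ≡ 307·392·205·443·237·81·518 ≡ 83 (mod 527)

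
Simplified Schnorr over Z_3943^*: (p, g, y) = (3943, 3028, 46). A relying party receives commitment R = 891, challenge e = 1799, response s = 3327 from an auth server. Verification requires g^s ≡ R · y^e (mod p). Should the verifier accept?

g^s mod p:
3028^2 = 9168784 ≡ 1309
3028^4 ≡ 1309^2 = 1713481 ≡ 2219
3028^8 ≡ 2219^2 = 4923961 ≡ 3097
3028^16 ≡ 3097^2 = 9591409 ≡ 2033
3028^32 ≡ 2033^2 = 4133089 ≡ 825
3028^64 ≡ 825^2 = 680625 ≡ 2429
3028^128 ≡ 2429^2 = 5900041 ≡ 1313
3028^256 ≡ 1313^2 = 1723969 ≡ 878
3028^512 ≡ 878^2 = 770884 ≡ 1999
3028^1024 ≡ 1999^2 = 3996001 ≡ 1742
3028^2048 ≡ 1742^2 = 3034564 ≡ 2397
3327 = 2048 + 1024 + 128 + 64 + 32 + 16 + 8 + 4 + 2 + 1, so 3028^3327 ≡ 2397·1742·1313·2429·825·2033·3097·2219·1309·3028 ≡ 500 (mod 3943)
R · y^e mod p:
46^2 = 2116
46^4 ≡ 2116^2 = 4477456 ≡ 2151
46^8 ≡ 2151^2 = 4626801 ≡ 1662
46^16 ≡ 1662^2 = 2762244 ≡ 2144
46^32 ≡ 2144^2 = 4596736 ≡ 3141
46^64 ≡ 3141^2 = 9865881 ≡ 495
46^128 ≡ 495^2 = 245025 ≡ 559
46^256 ≡ 559^2 = 312481 ≡ 984
46^512 ≡ 984^2 = 968256 ≡ 2221
46^1024 ≡ 2221^2 = 4932841 ≡ 148
1799 = 1024 + 512 + 256 + 4 + 2 + 1, so 46^1799 ≡ 148·2221·984·2151·2116·46 ≡ 775 (mod 3943)
891·775 = 690525 ≡ 500 (mod 3943)
500 ≡ 500 (mod 3943); signature holds.

accept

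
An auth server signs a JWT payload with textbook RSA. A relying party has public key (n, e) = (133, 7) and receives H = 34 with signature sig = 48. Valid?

yes

sig^2 ≡ 48^2 = 2304 ≡ 43
sig^4 ≡ 43^2 = 1849 ≡ 120
7 = 4 + 2 + 1, so sig^7 ≡ 120·43·48 ≡ 34 (mod 133)
34 = H, so the signature checks out.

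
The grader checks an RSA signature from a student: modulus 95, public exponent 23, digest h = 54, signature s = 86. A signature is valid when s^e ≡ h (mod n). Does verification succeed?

Squares mod 95: s^1≡86, s^2≡81, s^4≡6, s^8≡36, s^16≡61
23 = 16 + 4 + 2 + 1, so s^23 ≡ 61·6·81·86 ≡ 41 (mod 95)
41 ≠ 54, so verification fails.

fails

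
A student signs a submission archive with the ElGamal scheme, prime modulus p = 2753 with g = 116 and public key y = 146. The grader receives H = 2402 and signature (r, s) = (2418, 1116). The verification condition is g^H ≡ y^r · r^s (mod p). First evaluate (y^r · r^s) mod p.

1922

146^2 = 21316 ≡ 2045
146^4 ≡ 2045^2 = 4182025 ≡ 218
146^8 ≡ 218^2 = 47524 ≡ 723
146^16 ≡ 723^2 = 522729 ≡ 2412
146^32 ≡ 2412^2 = 5817744 ≡ 655
146^64 ≡ 655^2 = 429025 ≡ 2310
146^128 ≡ 2310^2 = 5336100 ≡ 786
146^256 ≡ 786^2 = 617796 ≡ 1124
146^512 ≡ 1124^2 = 1263376 ≡ 2502
146^1024 ≡ 2502^2 = 6260004 ≡ 2435
146^2048 ≡ 2435^2 = 5929225 ≡ 2016
2418 = 2048 + 256 + 64 + 32 + 16 + 2, so 146^2418 ≡ 2016·1124·2310·655·2412·2045 ≡ 1193 (mod 2753)
2418^2 = 5846724 ≡ 2105
2418^4 ≡ 2105^2 = 4431025 ≡ 1448
2418^8 ≡ 1448^2 = 2096704 ≡ 1671
2418^16 ≡ 1671^2 = 2792241 ≡ 699
2418^32 ≡ 699^2 = 488601 ≡ 1320
2418^64 ≡ 1320^2 = 1742400 ≡ 2504
2418^128 ≡ 2504^2 = 6270016 ≡ 1435
2418^256 ≡ 1435^2 = 2059225 ≡ 2734
2418^512 ≡ 2734^2 = 7474756 ≡ 361
2418^1024 ≡ 361^2 = 130321 ≡ 930
1116 = 1024 + 64 + 16 + 8 + 4, so 2418^1116 ≡ 930·2504·699·1671·1448 ≡ 2600 (mod 2753)
y^r · r^s ≡ 1193·2600 = 3101800 ≡ 1922 (mod 2753)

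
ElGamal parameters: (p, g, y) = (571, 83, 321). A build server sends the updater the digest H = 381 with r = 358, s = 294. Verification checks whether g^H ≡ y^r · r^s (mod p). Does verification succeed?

fails

Left side g^H mod p:
83^2 = 6889 ≡ 37
83^4 ≡ 37^2 = 1369 ≡ 227
83^8 ≡ 227^2 = 51529 ≡ 139
83^16 ≡ 139^2 = 19321 ≡ 478
83^32 ≡ 478^2 = 228484 ≡ 84
83^64 ≡ 84^2 = 7056 ≡ 204
83^128 ≡ 204^2 = 41616 ≡ 504
83^256 ≡ 504^2 = 254016 ≡ 492
381 = 256 + 64 + 32 + 16 + 8 + 4 + 1, so 83^381 ≡ 492·204·84·478·139·227·83 ≡ 6 (mod 571)
Right side y^r · r^s mod p:
321^2 = 103041 ≡ 261
321^4 ≡ 261^2 = 68121 ≡ 172
321^8 ≡ 172^2 = 29584 ≡ 463
321^16 ≡ 463^2 = 214369 ≡ 244
321^32 ≡ 244^2 = 59536 ≡ 152
321^64 ≡ 152^2 = 23104 ≡ 264
321^128 ≡ 264^2 = 69696 ≡ 34
321^256 ≡ 34^2 = 1156 ≡ 14
358 = 256 + 64 + 32 + 4 + 2, so 321^358 ≡ 14·264·152·172·261 ≡ 207 (mod 571)
358^2 = 128164 ≡ 260
358^4 ≡ 260^2 = 67600 ≡ 222
358^8 ≡ 222^2 = 49284 ≡ 178
358^16 ≡ 178^2 = 31684 ≡ 279
358^32 ≡ 279^2 = 77841 ≡ 185
358^64 ≡ 185^2 = 34225 ≡ 536
358^128 ≡ 536^2 = 287296 ≡ 83
358^256 ≡ 83^2 = 6889 ≡ 37
294 = 256 + 32 + 4 + 2, so 358^294 ≡ 37·185·222·260 ≡ 228 (mod 571)
207·228 = 47196 ≡ 374 (mod 571)
6 ≠ 374, so verification fails.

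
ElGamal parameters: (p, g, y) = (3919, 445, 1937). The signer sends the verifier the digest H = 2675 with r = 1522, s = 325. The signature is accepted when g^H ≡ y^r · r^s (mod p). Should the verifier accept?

accept

Left side g^H mod p:
Squares mod 3919: 445^1≡445, 445^2≡2075, 445^4≡2563, 445^8≡725, 445^16≡479, 445^32≡2139, 445^64≡1848, 445^128≡1655, 445^256≡3563, 445^512≡1328, 445^1024≡34, 445^2048≡1156
2675 = 2048 + 512 + 64 + 32 + 16 + 2 + 1, so 445^2675 ≡ 1156·1328·1848·2139·479·2075·445 ≡ 3243 (mod 3919)
Right side y^r · r^s mod p:
Squares mod 3919: 1937^1≡1937, 1937^2≡1486, 1937^4≡1799, 1937^8≡3226, 1937^16≡2131, 1937^32≡2959, 1937^64≡635, 1937^128≡3487, 1937^256≡2431, 1937^512≡3828, 1937^1024≡443
1522 = 1024 + 256 + 128 + 64 + 32 + 16 + 2, so 1937^1522 ≡ 443·2431·3487·635·2959·2131·1486 ≡ 3489 (mod 3919)
Squares mod 3919: 1522^1≡1522, 1522^2≡355, 1522^4≡617, 1522^8≡546, 1522^16≡272, 1522^32≡3442, 1522^64≡227, 1522^128≡582, 1522^256≡1690
325 = 256 + 64 + 4 + 1, so 1522^325 ≡ 1690·227·617·1522 ≡ 3155 (mod 3919)
3489·3155 = 11007795 ≡ 3243 (mod 3919)
3243 ≡ 3243 (mod 3919), so the signature is genuine.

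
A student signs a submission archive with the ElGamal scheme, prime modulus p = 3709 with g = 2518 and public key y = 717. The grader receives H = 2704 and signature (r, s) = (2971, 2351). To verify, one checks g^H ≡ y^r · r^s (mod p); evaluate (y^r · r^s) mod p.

2169

Squares mod 3709: 717^1≡717, 717^2≡2247, 717^4≡1060, 717^8≡3482, 717^16≡3312, 717^32≡1831, 717^64≡3334, 717^128≡3392, 717^256≡346, 717^512≡1028, 717^1024≡3428, 717^2048≡1072
2971 = 2048 + 512 + 256 + 128 + 16 + 8 + 2 + 1, so 717^2971 ≡ 1072·1028·346·3392·3312·3482·2247·717 ≡ 3666 (mod 3709)
Squares mod 3709: 2971^1≡2971, 2971^2≡3130, 2971^4≡1431, 2971^8≡393, 2971^16≡2380, 2971^32≡757, 2971^64≡1863, 2971^128≡2854, 2971^256≡352, 2971^512≡1507, 2971^1024≡1141, 2971^2048≡22
2351 = 2048 + 256 + 32 + 8 + 4 + 2 + 1, so 2971^2351 ≡ 22·352·757·393·1431·3130·2971 ≡ 2796 (mod 3709)
y^r · r^s ≡ 3666·2796 = 10250136 ≡ 2169 (mod 3709)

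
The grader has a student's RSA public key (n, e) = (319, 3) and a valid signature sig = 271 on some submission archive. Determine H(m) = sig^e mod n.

Squares mod 319: sig^1≡271, sig^2≡71
3 = 2 + 1, so sig^3 ≡ 71·271 ≡ 101 (mod 319)

101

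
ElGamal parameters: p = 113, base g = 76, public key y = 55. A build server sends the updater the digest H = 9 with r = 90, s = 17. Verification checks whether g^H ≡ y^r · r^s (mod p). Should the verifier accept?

accept

Left side g^H mod p:
Squares mod 113: 76^1≡76, 76^2≡13, 76^4≡56, 76^8≡85
9 = 8 + 1, so 76^9 ≡ 85·76 ≡ 19 (mod 113)
Right side y^r · r^s mod p:
Squares mod 113: 55^1≡55, 55^2≡87, 55^4≡111, 55^8≡4, 55^16≡16, 55^32≡30, 55^64≡109
90 = 64 + 16 + 8 + 2, so 55^90 ≡ 109·16·4·87 ≡ 102 (mod 113)
Squares mod 113: 90^1≡90, 90^2≡77, 90^4≡53, 90^8≡97, 90^16≡30
17 = 16 + 1, so 90^17 ≡ 30·90 ≡ 101 (mod 113)
102·101 = 10302 ≡ 19 (mod 113)
19 ≡ 19 (mod 113), so the signature is genuine.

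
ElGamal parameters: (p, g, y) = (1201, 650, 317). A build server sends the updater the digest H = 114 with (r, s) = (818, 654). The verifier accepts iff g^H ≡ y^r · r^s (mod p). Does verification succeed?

Left side g^H mod p:
650^2 = 422500 ≡ 949
650^4 ≡ 949^2 = 900601 ≡ 1052
650^8 ≡ 1052^2 = 1106704 ≡ 583
650^16 ≡ 583^2 = 339889 ≡ 6
650^32 ≡ 6^2 = 36
650^64 ≡ 36^2 = 1296 ≡ 95
114 = 64 + 32 + 16 + 2, so 650^114 ≡ 95·36·6·949 ≡ 466 (mod 1201)
Right side y^r · r^s mod p:
317^2 = 100489 ≡ 806
317^4 ≡ 806^2 = 649636 ≡ 1096
317^8 ≡ 1096^2 = 1201216 ≡ 216
317^16 ≡ 216^2 = 46656 ≡ 1018
317^32 ≡ 1018^2 = 1036324 ≡ 1062
317^64 ≡ 1062^2 = 1127844 ≡ 105
317^128 ≡ 105^2 = 11025 ≡ 216
317^256 ≡ 216^2 = 46656 ≡ 1018
317^512 ≡ 1018^2 = 1036324 ≡ 1062
818 = 512 + 256 + 32 + 16 + 2, so 317^818 ≡ 1062·1018·1062·1018·806 ≡ 225 (mod 1201)
818^2 = 669124 ≡ 167
818^4 ≡ 167^2 = 27889 ≡ 266
818^8 ≡ 266^2 = 70756 ≡ 1098
818^16 ≡ 1098^2 = 1205604 ≡ 1001
818^32 ≡ 1001^2 = 1002001 ≡ 367
818^64 ≡ 367^2 = 134689 ≡ 177
818^128 ≡ 177^2 = 31329 ≡ 103
818^256 ≡ 103^2 = 10609 ≡ 1001
818^512 ≡ 1001^2 = 1002001 ≡ 367
654 = 512 + 128 + 8 + 4 + 2, so 818^654 ≡ 367·103·1098·266·167 ≡ 317 (mod 1201)
225·317 = 71325 ≡ 466 (mod 1201)
466 ≡ 466 (mod 1201), so the signature is genuine.

passes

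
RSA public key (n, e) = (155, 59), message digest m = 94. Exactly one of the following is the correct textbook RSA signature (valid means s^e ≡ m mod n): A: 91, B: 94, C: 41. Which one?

B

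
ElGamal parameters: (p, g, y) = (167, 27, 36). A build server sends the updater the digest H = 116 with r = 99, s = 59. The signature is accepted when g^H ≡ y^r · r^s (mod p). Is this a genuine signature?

forged

Left side g^H mod p:
Squares mod 167: 27^1≡27, 27^2≡61, 27^4≡47, 27^8≡38, 27^16≡108, 27^32≡141, 27^64≡8
116 = 64 + 32 + 16 + 4, so 27^116 ≡ 8·141·108·47 ≡ 133 (mod 167)
Right side y^r · r^s mod p:
Squares mod 167: 36^1≡36, 36^2≡127, 36^4≡97, 36^8≡57, 36^16≡76, 36^32≡98, 36^64≡85
99 = 64 + 32 + 2 + 1, so 36^99 ≡ 85·98·127·36 ≡ 76 (mod 167)
Squares mod 167: 99^1≡99, 99^2≡115, 99^4≡32, 99^8≡22, 99^16≡150, 99^32≡122
59 = 32 + 16 + 8 + 2 + 1, so 99^59 ≡ 122·150·22·115·99 ≡ 96 (mod 167)
76·96 = 7296 ≡ 115 (mod 167)
133 ≠ 115, so verification fails.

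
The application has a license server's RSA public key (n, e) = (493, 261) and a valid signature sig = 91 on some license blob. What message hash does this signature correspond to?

245

sig^261 mod 493 = 245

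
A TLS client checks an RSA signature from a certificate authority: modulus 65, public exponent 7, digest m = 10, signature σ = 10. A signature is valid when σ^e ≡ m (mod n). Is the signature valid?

Squares mod 65: σ^1≡10, σ^2≡35, σ^4≡55
7 = 4 + 2 + 1, so σ^7 ≡ 55·35·10 ≡ 10 (mod 65)
Since 10 equals the digest 10, verification succeeds.

valid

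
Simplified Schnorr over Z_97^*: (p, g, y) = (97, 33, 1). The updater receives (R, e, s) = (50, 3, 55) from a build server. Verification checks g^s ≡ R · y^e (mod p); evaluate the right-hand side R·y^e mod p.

50

1^2 = 1
3 = 2 + 1, so 1^3 ≡ 1·1 ≡ 1 (mod 97)
R · y^e ≡ 50·1 = 50 ≡ 50 (mod 97)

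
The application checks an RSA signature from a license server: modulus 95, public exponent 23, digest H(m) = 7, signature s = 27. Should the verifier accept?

reject

s^2 ≡ 27^2 = 729 ≡ 64
s^4 ≡ 64^2 = 4096 ≡ 11
s^8 ≡ 11^2 = 121 ≡ 26
s^16 ≡ 26^2 = 676 ≡ 11
23 = 16 + 4 + 2 + 1, so s^23 ≡ 11·11·64·27 ≡ 88 (mod 95)
88 ≠ 7, so verification fails.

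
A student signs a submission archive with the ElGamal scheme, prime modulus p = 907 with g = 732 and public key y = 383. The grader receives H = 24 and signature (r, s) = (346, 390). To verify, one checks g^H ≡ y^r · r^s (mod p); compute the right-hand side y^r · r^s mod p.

Squares mod 907: 383^1≡383, 383^2≡662, 383^4≡163, 383^8≡266, 383^16≡10, 383^32≡100, 383^64≡23, 383^128≡529, 383^256≡485
346 = 256 + 64 + 16 + 8 + 2, so 383^346 ≡ 485·23·10·266·662 ≡ 340 (mod 907)
Squares mod 907: 346^1≡346, 346^2≡899, 346^4≡64, 346^8≡468, 346^16≡437, 346^32≡499, 346^64≡483, 346^128≡190, 346^256≡727
390 = 256 + 128 + 4 + 2, so 346^390 ≡ 727·190·64·899 ≡ 765 (mod 907)
y^r · r^s ≡ 340·765 = 260100 ≡ 698 (mod 907)

698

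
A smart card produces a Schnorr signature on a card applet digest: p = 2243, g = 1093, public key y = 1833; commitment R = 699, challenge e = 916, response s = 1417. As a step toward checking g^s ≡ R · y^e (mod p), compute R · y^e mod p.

1449

1833^2 = 3359889 ≡ 2118
1833^4 ≡ 2118^2 = 4485924 ≡ 2167
1833^8 ≡ 2167^2 = 4695889 ≡ 1290
1833^16 ≡ 1290^2 = 1664100 ≡ 2037
1833^32 ≡ 2037^2 = 4149369 ≡ 2062
1833^64 ≡ 2062^2 = 4251844 ≡ 1359
1833^128 ≡ 1359^2 = 1846881 ≡ 892
1833^256 ≡ 892^2 = 795664 ≡ 1642
1833^512 ≡ 1642^2 = 2696164 ≡ 78
916 = 512 + 256 + 128 + 16 + 4, so 1833^916 ≡ 78·1642·892·2037·2167 ≡ 1061 (mod 2243)
R · y^e ≡ 699·1061 = 741639 ≡ 1449 (mod 2243)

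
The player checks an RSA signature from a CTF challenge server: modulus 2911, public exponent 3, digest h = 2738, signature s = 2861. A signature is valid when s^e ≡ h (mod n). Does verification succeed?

fails

s^2 ≡ 2861^2 = 8185321 ≡ 2500
3 = 2 + 1, so s^3 ≡ 2500·2861 ≡ 173 (mod 2911)
s^3 mod 2911 = 173, but h = 2738.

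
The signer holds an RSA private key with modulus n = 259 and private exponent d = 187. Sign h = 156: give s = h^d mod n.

177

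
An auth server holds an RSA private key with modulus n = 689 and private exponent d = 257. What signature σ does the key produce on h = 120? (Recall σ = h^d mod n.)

22

h^2 ≡ 120^2 = 14400 ≡ 620
h^4 ≡ 620^2 = 384400 ≡ 627
h^8 ≡ 627^2 = 393129 ≡ 399
h^16 ≡ 399^2 = 159201 ≡ 42
h^32 ≡ 42^2 = 1764 ≡ 386
h^64 ≡ 386^2 = 148996 ≡ 172
h^128 ≡ 172^2 = 29584 ≡ 646
h^256 ≡ 646^2 = 417316 ≡ 471
257 = 256 + 1, so h^257 ≡ 471·120 ≡ 22 (mod 689)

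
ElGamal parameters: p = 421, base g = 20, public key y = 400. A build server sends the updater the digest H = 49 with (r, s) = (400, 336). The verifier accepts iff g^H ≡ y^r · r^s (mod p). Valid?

Left side g^H mod p:
20^2 = 400
20^4 ≡ 400^2 = 160000 ≡ 20
20^8 ≡ 20^2 = 400
20^16 ≡ 400^2 = 160000 ≡ 20
20^32 ≡ 20^2 = 400
49 = 32 + 16 + 1, so 20^49 ≡ 400·20·20 ≡ 20 (mod 421)
Right side y^r · r^s mod p:
400^2 = 160000 ≡ 20
400^4 ≡ 20^2 = 400
400^8 ≡ 400^2 = 160000 ≡ 20
400^16 ≡ 20^2 = 400
400^32 ≡ 400^2 = 160000 ≡ 20
400^64 ≡ 20^2 = 400
400^128 ≡ 400^2 = 160000 ≡ 20
400^256 ≡ 20^2 = 400
400 = 256 + 128 + 16, so 400^400 ≡ 400·20·400 ≡ 400 (mod 421)
400^2 = 160000 ≡ 20
400^4 ≡ 20^2 = 400
400^8 ≡ 400^2 = 160000 ≡ 20
400^16 ≡ 20^2 = 400
400^32 ≡ 400^2 = 160000 ≡ 20
400^64 ≡ 20^2 = 400
400^128 ≡ 400^2 = 160000 ≡ 20
400^256 ≡ 20^2 = 400
336 = 256 + 64 + 16, so 400^336 ≡ 400·400·400 ≡ 1 (mod 421)
400·1 = 400 ≡ 400 (mod 421)
20 ≠ 400, so verification fails.

no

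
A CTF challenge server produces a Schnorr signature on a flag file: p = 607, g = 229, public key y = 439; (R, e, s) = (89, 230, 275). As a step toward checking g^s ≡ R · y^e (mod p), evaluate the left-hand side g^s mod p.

126

229^2 = 52441 ≡ 239
229^4 ≡ 239^2 = 57121 ≡ 63
229^8 ≡ 63^2 = 3969 ≡ 327
229^16 ≡ 327^2 = 106929 ≡ 97
229^32 ≡ 97^2 = 9409 ≡ 304
229^64 ≡ 304^2 = 92416 ≡ 152
229^128 ≡ 152^2 = 23104 ≡ 38
229^256 ≡ 38^2 = 1444 ≡ 230
275 = 256 + 16 + 2 + 1, so 229^275 ≡ 230·97·239·229 ≡ 126 (mod 607)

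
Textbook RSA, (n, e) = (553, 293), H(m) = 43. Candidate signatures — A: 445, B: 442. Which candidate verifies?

B

Candidate A: 445^2 = 198025 ≡ 51; 445^4 ≡ 51^2 = 2601 ≡ 389; 445^8 ≡ 389^2 = 151321 ≡ 352; 445^16 ≡ 352^2 = 123904 ≡ 32; 445^32 ≡ 32^2 = 1024 ≡ 471; 445^64 ≡ 471^2 = 221841 ≡ 88; 445^128 ≡ 88^2 = 7744 ≡ 2; 445^256 ≡ 2^2 = 4; 293 = 256 + 32 + 4 + 1, so 445^293 ≡ 4·471·389·445 ≡ 282 (mod 553)
Candidate B: 442^2 = 195364 ≡ 155; 442^4 ≡ 155^2 = 24025 ≡ 246; 442^8 ≡ 246^2 = 60516 ≡ 239; 442^16 ≡ 239^2 = 57121 ≡ 162; 442^32 ≡ 162^2 = 26244 ≡ 253; 442^64 ≡ 253^2 = 64009 ≡ 414; 442^128 ≡ 414^2 = 171396 ≡ 519; 442^256 ≡ 519^2 = 269361 ≡ 50; 293 = 256 + 32 + 4 + 1, so 442^293 ≡ 50·253·246·442 ≡ 43 (mod 553)
  → matches H(m) = 43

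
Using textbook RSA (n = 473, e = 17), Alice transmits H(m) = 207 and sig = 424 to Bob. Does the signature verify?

does not verify

sig^2 ≡ 424^2 = 179776 ≡ 36
sig^4 ≡ 36^2 = 1296 ≡ 350
sig^8 ≡ 350^2 = 122500 ≡ 466
sig^16 ≡ 466^2 = 217156 ≡ 49
17 = 16 + 1, so sig^17 ≡ 49·424 ≡ 437 (mod 473)
437 ≠ 207, so verification fails.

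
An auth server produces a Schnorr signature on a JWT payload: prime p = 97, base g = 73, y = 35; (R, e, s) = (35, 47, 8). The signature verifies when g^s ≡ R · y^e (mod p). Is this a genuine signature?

g^s mod p:
Squares mod 97: 73^1≡73, 73^2≡91, 73^4≡36, 73^8≡35
73^8 ≡ 35 (mod 97)
R · y^e mod p:
Squares mod 97: 35^1≡35, 35^2≡61, 35^4≡35, 35^8≡61, 35^16≡35, 35^32≡61
47 = 32 + 8 + 4 + 2 + 1, so 35^47 ≡ 61·61·35·61·35 ≡ 61 (mod 97)
35·61 = 2135 ≡ 1 (mod 97)
35 ≠ 1; the check fails.

forged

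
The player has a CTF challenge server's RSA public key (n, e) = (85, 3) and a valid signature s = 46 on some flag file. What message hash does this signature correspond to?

s^2 ≡ 46^2 = 2116 ≡ 76
3 = 2 + 1, so s^3 ≡ 76·46 ≡ 11 (mod 85)

11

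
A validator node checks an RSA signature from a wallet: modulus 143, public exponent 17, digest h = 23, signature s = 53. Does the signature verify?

does not verify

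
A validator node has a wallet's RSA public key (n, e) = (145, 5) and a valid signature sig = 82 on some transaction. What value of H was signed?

7

sig^2 ≡ 82^2 = 6724 ≡ 54
sig^4 ≡ 54^2 = 2916 ≡ 16
5 = 4 + 1, so sig^5 ≡ 16·82 ≡ 7 (mod 145)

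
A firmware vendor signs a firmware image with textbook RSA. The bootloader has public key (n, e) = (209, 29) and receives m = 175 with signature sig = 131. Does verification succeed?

passes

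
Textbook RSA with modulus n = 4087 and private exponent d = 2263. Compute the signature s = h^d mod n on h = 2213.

Squares mod 4087: h^1≡2213, h^2≡1143, h^4≡2696, h^8≡1730, h^16≡1216, h^32≡3249, h^64≡3367, h^128≡3438, h^256≡240, h^512≡382, h^1024≡2879, h^2048≡205
2263 = 2048 + 128 + 64 + 16 + 4 + 2 + 1, so h^2263 ≡ 205·3438·3367·1216·2696·1143·2213 ≡ 3564 (mod 4087)

3564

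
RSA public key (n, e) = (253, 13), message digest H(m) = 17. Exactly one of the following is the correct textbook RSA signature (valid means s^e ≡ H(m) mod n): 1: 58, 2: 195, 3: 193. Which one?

2

Candidate 1: Squares mod 253: 58^1≡58, 58^2≡75, 58^4≡59, 58^8≡192; 13 = 8 + 4 + 1, so 58^13 ≡ 192·59·58 ≡ 236 (mod 253)
Candidate 2: Squares mod 253: 195^1≡195, 195^2≡75, 195^4≡59, 195^8≡192; 13 = 8 + 4 + 1, so 195^13 ≡ 192·59·195 ≡ 17 (mod 253)
  → matches H(m) = 17
Candidate 3: Squares mod 253: 193^1≡193, 193^2≡58, 193^4≡75, 193^8≡59; 13 = 8 + 4 + 1, so 193^13 ≡ 59·75·193 ≡ 150 (mod 253)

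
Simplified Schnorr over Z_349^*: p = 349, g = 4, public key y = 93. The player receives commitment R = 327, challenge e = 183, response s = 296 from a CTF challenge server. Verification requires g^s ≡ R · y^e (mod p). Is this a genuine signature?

g^s mod p:
4^2 = 16
4^4 ≡ 16^2 = 256
4^8 ≡ 256^2 = 65536 ≡ 273
4^16 ≡ 273^2 = 74529 ≡ 192
4^32 ≡ 192^2 = 36864 ≡ 219
4^64 ≡ 219^2 = 47961 ≡ 148
4^128 ≡ 148^2 = 21904 ≡ 266
4^256 ≡ 266^2 = 70756 ≡ 258
296 = 256 + 32 + 8, so 4^296 ≡ 258·219·273 ≡ 293 (mod 349)
R · y^e mod p:
93^2 = 8649 ≡ 273
93^4 ≡ 273^2 = 74529 ≡ 192
93^8 ≡ 192^2 = 36864 ≡ 219
93^16 ≡ 219^2 = 47961 ≡ 148
93^32 ≡ 148^2 = 21904 ≡ 266
93^64 ≡ 266^2 = 70756 ≡ 258
93^128 ≡ 258^2 = 66564 ≡ 254
183 = 128 + 32 + 16 + 4 + 2 + 1, so 93^183 ≡ 254·266·148·192·273·93 ≡ 125 (mod 349)
327·125 = 40875 ≡ 42 (mod 349)
293 ≠ 42; the check fails.

forged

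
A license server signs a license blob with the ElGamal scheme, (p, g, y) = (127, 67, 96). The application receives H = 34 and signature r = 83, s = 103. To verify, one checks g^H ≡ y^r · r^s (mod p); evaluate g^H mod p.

35

67^2 = 4489 ≡ 44
67^4 ≡ 44^2 = 1936 ≡ 31
67^8 ≡ 31^2 = 961 ≡ 72
67^16 ≡ 72^2 = 5184 ≡ 104
67^32 ≡ 104^2 = 10816 ≡ 21
34 = 32 + 2, so 67^34 ≡ 21·44 ≡ 35 (mod 127)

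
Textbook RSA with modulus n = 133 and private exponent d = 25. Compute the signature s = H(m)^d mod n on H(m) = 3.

59

Squares mod 133: (H(m))^1≡3, (H(m))^2≡9, (H(m))^4≡81, (H(m))^8≡44, (H(m))^16≡74
25 = 16 + 8 + 1, so (H(m))^25 ≡ 74·44·3 ≡ 59 (mod 133)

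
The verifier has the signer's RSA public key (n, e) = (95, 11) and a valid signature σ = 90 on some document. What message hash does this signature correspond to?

70

Squares mod 95: σ^1≡90, σ^2≡25, σ^4≡55, σ^8≡80
11 = 8 + 2 + 1, so σ^11 ≡ 80·25·90 ≡ 70 (mod 95)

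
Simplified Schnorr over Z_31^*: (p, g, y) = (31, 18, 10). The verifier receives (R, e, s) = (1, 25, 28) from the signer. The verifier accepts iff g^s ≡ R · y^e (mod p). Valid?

no

g^s mod p:
18^2 = 324 ≡ 14
18^4 ≡ 14^2 = 196 ≡ 10
18^8 ≡ 10^2 = 100 ≡ 7
18^16 ≡ 7^2 = 49 ≡ 18
28 = 16 + 8 + 4, so 18^28 ≡ 18·7·10 ≡ 20 (mod 31)
R · y^e mod p:
10^2 = 100 ≡ 7
10^4 ≡ 7^2 = 49 ≡ 18
10^8 ≡ 18^2 = 324 ≡ 14
10^16 ≡ 14^2 = 196 ≡ 10
25 = 16 + 8 + 1, so 10^25 ≡ 10·14·10 ≡ 5 (mod 31)
1·5 = 5 ≡ 5 (mod 31)
20 ≠ 5; the check fails.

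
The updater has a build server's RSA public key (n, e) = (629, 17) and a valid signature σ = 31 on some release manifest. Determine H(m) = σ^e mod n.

σ^2 ≡ 31^2 = 961 ≡ 332
σ^4 ≡ 332^2 = 110224 ≡ 149
σ^8 ≡ 149^2 = 22201 ≡ 186
σ^16 ≡ 186^2 = 34596 ≡ 1
17 = 16 + 1, so σ^17 ≡ 1·31 ≡ 31 (mod 629)

31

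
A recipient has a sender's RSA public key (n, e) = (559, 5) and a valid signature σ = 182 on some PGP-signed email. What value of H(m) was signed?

455

Squares mod 559: σ^1≡182, σ^2≡143, σ^4≡325
5 = 4 + 1, so σ^5 ≡ 325·182 ≡ 455 (mod 559)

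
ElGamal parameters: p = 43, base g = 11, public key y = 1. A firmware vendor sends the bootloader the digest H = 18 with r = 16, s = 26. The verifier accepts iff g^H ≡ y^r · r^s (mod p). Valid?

Left side g^H mod p:
11^2 = 121 ≡ 35
11^4 ≡ 35^2 = 1225 ≡ 21
11^8 ≡ 21^2 = 441 ≡ 11
11^16 ≡ 11^2 = 121 ≡ 35
18 = 16 + 2, so 11^18 ≡ 35·35 ≡ 21 (mod 43)
Right side y^r · r^s mod p:
1^2 = 1
1^4 ≡ 1^2 = 1
1^8 ≡ 1^2 = 1
1^16 ≡ 1^2 = 1
16^2 = 256 ≡ 41
16^4 ≡ 41^2 = 1681 ≡ 4
16^8 ≡ 4^2 = 16
16^16 ≡ 16^2 = 256 ≡ 41
26 = 16 + 8 + 2, so 16^26 ≡ 41·16·41 ≡ 21 (mod 43)
1·21 = 21 ≡ 21 (mod 43)
21 ≡ 21 (mod 43), so the signature is genuine.

yes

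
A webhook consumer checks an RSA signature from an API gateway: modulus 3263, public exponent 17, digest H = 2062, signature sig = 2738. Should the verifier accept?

sig^2 ≡ 2738^2 = 7496644 ≡ 1533
sig^4 ≡ 1533^2 = 2350089 ≡ 729
sig^8 ≡ 729^2 = 531441 ≡ 2835
sig^16 ≡ 2835^2 = 8037225 ≡ 456
17 = 16 + 1, so sig^17 ≡ 456·2738 ≡ 2062 (mod 3263)
2062 = H, so the signature checks out.

accept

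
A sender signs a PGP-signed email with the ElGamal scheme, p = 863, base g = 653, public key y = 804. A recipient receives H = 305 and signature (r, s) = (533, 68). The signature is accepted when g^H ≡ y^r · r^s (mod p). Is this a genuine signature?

Left side g^H mod p:
Squares mod 863: 653^1≡653, 653^2≡87, 653^4≡665, 653^8≡369, 653^16≡670, 653^32≡140, 653^64≡614, 653^128≡728, 653^256≡102
305 = 256 + 32 + 16 + 1, so 653^305 ≡ 102·140·670·653 ≡ 39 (mod 863)
Right side y^r · r^s mod p:
Squares mod 863: 804^1≡804, 804^2≡29, 804^4≡841, 804^8≡484, 804^16≡383, 804^32≡842, 804^64≡441, 804^128≡306, 804^256≡432, 804^512≡216
533 = 512 + 16 + 4 + 1, so 804^533 ≡ 216·383·841·804 ≡ 443 (mod 863)
Squares mod 863: 533^1≡533, 533^2≡162, 533^4≡354, 533^8≡181, 533^16≡830, 533^32≡226, 533^64≡159
68 = 64 + 4, so 533^68 ≡ 159·354 ≡ 191 (mod 863)
443·191 = 84613 ≡ 39 (mod 863)
39 ≡ 39 (mod 863), so the signature is genuine.

genuine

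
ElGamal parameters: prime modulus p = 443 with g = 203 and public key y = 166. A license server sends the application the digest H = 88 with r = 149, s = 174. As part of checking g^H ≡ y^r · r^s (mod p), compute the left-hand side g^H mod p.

203^2 = 41209 ≡ 10
203^4 ≡ 10^2 = 100
203^8 ≡ 100^2 = 10000 ≡ 254
203^16 ≡ 254^2 = 64516 ≡ 281
203^32 ≡ 281^2 = 78961 ≡ 107
203^64 ≡ 107^2 = 11449 ≡ 374
88 = 64 + 16 + 8, so 203^88 ≡ 374·281·254 ≡ 25 (mod 443)

25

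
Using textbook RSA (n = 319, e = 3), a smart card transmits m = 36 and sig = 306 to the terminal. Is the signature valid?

sig^2 ≡ 306^2 = 93636 ≡ 169
3 = 2 + 1, so sig^3 ≡ 169·306 ≡ 36 (mod 319)
36 = m, so the signature checks out.

valid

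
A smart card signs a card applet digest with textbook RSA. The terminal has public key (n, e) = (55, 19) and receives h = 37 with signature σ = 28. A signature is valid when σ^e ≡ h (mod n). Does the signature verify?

Squares mod 55: σ^1≡28, σ^2≡14, σ^4≡31, σ^8≡26, σ^16≡16
19 = 16 + 2 + 1, so σ^19 ≡ 16·14·28 ≡ 2 (mod 55)
2 ≠ 37, so verification fails.

does not verify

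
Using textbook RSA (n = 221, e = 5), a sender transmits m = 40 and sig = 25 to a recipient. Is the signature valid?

sig^2 ≡ 25^2 = 625 ≡ 183
sig^4 ≡ 183^2 = 33489 ≡ 118
5 = 4 + 1, so sig^5 ≡ 118·25 ≡ 77 (mod 221)
sig^5 mod 221 = 77, but m = 40.

invalid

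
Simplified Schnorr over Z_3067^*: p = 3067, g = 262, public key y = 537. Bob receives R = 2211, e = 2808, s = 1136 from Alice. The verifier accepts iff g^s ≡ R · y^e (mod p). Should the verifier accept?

reject

g^s mod p:
Squares mod 3067: 262^1≡262, 262^2≡1170, 262^4≡1018, 262^8≡2745, 262^16≡2473, 262^32≡131, 262^64≡1826, 262^128≡447, 262^256≡454, 262^512≡627, 262^1024≡553
1136 = 1024 + 64 + 32 + 16, so 262^1136 ≡ 553·1826·131·2473 ≡ 126 (mod 3067)
R · y^e mod p:
Squares mod 3067: 537^1≡537, 537^2≡71, 537^4≡1974, 537^8≡1586, 537^16≡456, 537^32≡2447, 537^64≡1025, 537^128≡1711, 537^256≡1603, 537^512≡2530, 537^1024≡71, 537^2048≡1974
2808 = 2048 + 512 + 128 + 64 + 32 + 16 + 8, so 537^2808 ≡ 1974·2530·1711·1025·2447·456·1586 ≡ 2011 (mod 3067)
2211·2011 = 4446321 ≡ 2238 (mod 3067)
126 ≠ 2238; the check fails.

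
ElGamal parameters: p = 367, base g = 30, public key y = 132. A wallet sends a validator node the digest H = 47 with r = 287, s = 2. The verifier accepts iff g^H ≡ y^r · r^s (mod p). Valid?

Left side g^H mod p:
Squares mod 367: 30^1≡30, 30^2≡166, 30^4≡31, 30^8≡227, 30^16≡149, 30^32≡181
47 = 32 + 8 + 4 + 2 + 1, so 30^47 ≡ 181·227·31·166·30 ≡ 324 (mod 367)
Right side y^r · r^s mod p:
Squares mod 367: 132^1≡132, 132^2≡175, 132^4≡164, 132^8≡105, 132^16≡15, 132^32≡225, 132^64≡346, 132^128≡74, 132^256≡338
287 = 256 + 16 + 8 + 4 + 2 + 1, so 132^287 ≡ 338·15·105·164·175·132 ≡ 59 (mod 367)
Squares mod 367: 287^1≡287, 287^2≡161
287^2 ≡ 161 (mod 367)
59·161 = 9499 ≡ 324 (mod 367)
324 ≡ 324 (mod 367), so the signature is genuine.

yes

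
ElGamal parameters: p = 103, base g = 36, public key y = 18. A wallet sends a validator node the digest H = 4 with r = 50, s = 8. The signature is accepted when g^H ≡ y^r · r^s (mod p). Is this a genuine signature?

forged

Left side g^H mod p:
Squares mod 103: 36^1≡36, 36^2≡60, 36^4≡98
36^4 ≡ 98 (mod 103)
Right side y^r · r^s mod p:
Squares mod 103: 18^1≡18, 18^2≡15, 18^4≡19, 18^8≡52, 18^16≡26, 18^32≡58
50 = 32 + 16 + 2, so 18^50 ≡ 58·26·15 ≡ 63 (mod 103)
Squares mod 103: 50^1≡50, 50^2≡28, 50^4≡63, 50^8≡55
50^8 ≡ 55 (mod 103)
63·55 = 3465 ≡ 66 (mod 103)
98 ≠ 66, so verification fails.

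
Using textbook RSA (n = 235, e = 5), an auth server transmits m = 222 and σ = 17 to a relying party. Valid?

yes

σ^2 ≡ 17^2 = 289 ≡ 54
σ^4 ≡ 54^2 = 2916 ≡ 96
5 = 4 + 1, so σ^5 ≡ 96·17 ≡ 222 (mod 235)
σ^5 mod 235 = 222 matches m.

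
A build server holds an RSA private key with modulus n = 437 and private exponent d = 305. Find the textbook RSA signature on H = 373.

Squares mod 437: H^1≡373, H^2≡163, H^4≡349, H^8≡315, H^16≡26, H^32≡239, H^64≡311, H^128≡144, H^256≡197
305 = 256 + 32 + 16 + 1, so H^305 ≡ 197·239·26·373 ≡ 122 (mod 437)

122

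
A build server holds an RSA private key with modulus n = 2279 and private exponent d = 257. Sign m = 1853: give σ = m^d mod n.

m^2 ≡ 1853^2 = 3433609 ≡ 1435
m^4 ≡ 1435^2 = 2059225 ≡ 1288
m^8 ≡ 1288^2 = 1658944 ≡ 2111
m^16 ≡ 2111^2 = 4456321 ≡ 876
m^32 ≡ 876^2 = 767376 ≡ 1632
m^64 ≡ 1632^2 = 2663424 ≡ 1552
m^128 ≡ 1552^2 = 2408704 ≡ 2080
m^256 ≡ 2080^2 = 4326400 ≡ 858
257 = 256 + 1, so m^257 ≡ 858·1853 ≡ 1411 (mod 2279)

1411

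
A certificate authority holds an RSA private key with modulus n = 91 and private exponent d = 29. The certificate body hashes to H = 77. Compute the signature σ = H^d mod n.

77

H^2 ≡ 77^2 = 5929 ≡ 14
H^4 ≡ 14^2 = 196 ≡ 14
H^8 ≡ 14^2 = 196 ≡ 14
H^16 ≡ 14^2 = 196 ≡ 14
29 = 16 + 8 + 4 + 1, so H^29 ≡ 14·14·14·77 ≡ 77 (mod 91)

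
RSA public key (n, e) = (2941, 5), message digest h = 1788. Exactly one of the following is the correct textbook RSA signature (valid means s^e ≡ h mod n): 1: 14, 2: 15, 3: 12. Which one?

3

Candidate 1: Squares mod 2941: 14^1≡14, 14^2≡196, 14^4≡183; 5 = 4 + 1, so 14^5 ≡ 183·14 ≡ 2562 (mod 2941)
Candidate 2: Squares mod 2941: 15^1≡15, 15^2≡225, 15^4≡628; 5 = 4 + 1, so 15^5 ≡ 628·15 ≡ 597 (mod 2941)
Candidate 3: Squares mod 2941: 12^1≡12, 12^2≡144, 12^4≡149; 5 = 4 + 1, so 12^5 ≡ 149·12 ≡ 1788 (mod 2941)
  → matches h = 1788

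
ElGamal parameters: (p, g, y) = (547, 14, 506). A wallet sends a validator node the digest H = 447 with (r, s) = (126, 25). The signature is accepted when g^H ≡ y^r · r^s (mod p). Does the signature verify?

does not verify

Left side g^H mod p:
Squares mod 547: 14^1≡14, 14^2≡196, 14^4≡126, 14^8≡13, 14^16≡169, 14^32≡117, 14^64≡14, 14^128≡196, 14^256≡126
447 = 256 + 128 + 32 + 16 + 8 + 4 + 2 + 1, so 14^447 ≡ 126·196·117·169·13·126·196·14 ≡ 81 (mod 547)
Right side y^r · r^s mod p:
Squares mod 547: 506^1≡506, 506^2≡40, 506^4≡506, 506^8≡40, 506^16≡506, 506^32≡40, 506^64≡506
126 = 64 + 32 + 16 + 8 + 4 + 2, so 506^126 ≡ 506·40·506·40·506·40 ≡ 1 (mod 547)
Squares mod 547: 126^1≡126, 126^2≡13, 126^4≡169, 126^8≡117, 126^16≡14
25 = 16 + 8 + 1, so 126^25 ≡ 14·117·126 ≡ 169 (mod 547)
1·169 = 169 ≡ 169 (mod 547)
81 ≠ 169, so verification fails.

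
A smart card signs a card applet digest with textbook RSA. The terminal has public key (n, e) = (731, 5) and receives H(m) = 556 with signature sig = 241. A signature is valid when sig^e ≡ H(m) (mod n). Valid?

no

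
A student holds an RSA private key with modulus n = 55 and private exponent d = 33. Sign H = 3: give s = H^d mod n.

Squares mod 55: H^1≡3, H^2≡9, H^4≡26, H^8≡16, H^16≡36, H^32≡31
33 = 32 + 1, so H^33 ≡ 31·3 ≡ 38 (mod 55)

38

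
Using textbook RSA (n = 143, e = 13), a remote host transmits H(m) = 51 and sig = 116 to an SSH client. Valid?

Squares mod 143: sig^1≡116, sig^2≡14, sig^4≡53, sig^8≡92
13 = 8 + 4 + 1, so sig^13 ≡ 92·53·116 ≡ 51 (mod 143)
sig^13 mod 143 = 51 matches H(m).

yes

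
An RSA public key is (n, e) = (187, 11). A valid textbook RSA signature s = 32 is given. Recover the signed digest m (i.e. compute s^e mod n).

Squares mod 187: s^1≡32, s^2≡89, s^4≡67, s^8≡1
11 = 8 + 2 + 1, so s^11 ≡ 1·89·32 ≡ 43 (mod 187)

43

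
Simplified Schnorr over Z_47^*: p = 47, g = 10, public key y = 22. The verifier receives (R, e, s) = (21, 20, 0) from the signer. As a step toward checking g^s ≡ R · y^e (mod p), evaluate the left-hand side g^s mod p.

10^0 mod 47 = 1

1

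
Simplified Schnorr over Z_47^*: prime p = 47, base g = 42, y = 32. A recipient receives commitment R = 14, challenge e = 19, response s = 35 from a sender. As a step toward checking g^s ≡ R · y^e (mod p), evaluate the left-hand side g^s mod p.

Squares mod 47: 42^1≡42, 42^2≡25, 42^4≡14, 42^8≡8, 42^16≡17, 42^32≡7
35 = 32 + 2 + 1, so 42^35 ≡ 7·25·42 ≡ 18 (mod 47)

18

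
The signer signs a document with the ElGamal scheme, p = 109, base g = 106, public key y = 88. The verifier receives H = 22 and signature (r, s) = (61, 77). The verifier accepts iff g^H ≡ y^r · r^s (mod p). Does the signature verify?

Left side g^H mod p:
106^2 = 11236 ≡ 9
106^4 ≡ 9^2 = 81
106^8 ≡ 81^2 = 6561 ≡ 21
106^16 ≡ 21^2 = 441 ≡ 5
22 = 16 + 4 + 2, so 106^22 ≡ 5·81·9 ≡ 48 (mod 109)
Right side y^r · r^s mod p:
88^2 = 7744 ≡ 5
88^4 ≡ 5^2 = 25
88^8 ≡ 25^2 = 625 ≡ 80
88^16 ≡ 80^2 = 6400 ≡ 78
88^32 ≡ 78^2 = 6084 ≡ 89
61 = 32 + 16 + 8 + 4 + 1, so 88^61 ≡ 89·78·80·25·88 ≡ 100 (mod 109)
61^2 = 3721 ≡ 15
61^4 ≡ 15^2 = 225 ≡ 7
61^8 ≡ 7^2 = 49
61^16 ≡ 49^2 = 2401 ≡ 3
61^32 ≡ 3^2 = 9
61^64 ≡ 9^2 = 81
77 = 64 + 8 + 4 + 1, so 61^77 ≡ 81·49·7·61 ≡ 31 (mod 109)
100·31 = 3100 ≡ 48 (mod 109)
48 ≡ 48 (mod 109), so the signature is genuine.

verifies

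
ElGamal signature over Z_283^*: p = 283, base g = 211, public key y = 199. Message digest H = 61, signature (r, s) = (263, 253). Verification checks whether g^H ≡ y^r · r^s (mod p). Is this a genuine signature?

Left side g^H mod p:
Squares mod 283: 211^1≡211, 211^2≡90, 211^4≡176, 211^8≡129, 211^16≡227, 211^32≡23
61 = 32 + 16 + 8 + 4 + 1, so 211^61 ≡ 23·227·129·176·211 ≡ 28 (mod 283)
Right side y^r · r^s mod p:
Squares mod 283: 199^1≡199, 199^2≡264, 199^4≡78, 199^8≡141, 199^16≡71, 199^32≡230, 199^64≡262, 199^128≡158, 199^256≡60
263 = 256 + 4 + 2 + 1, so 199^263 ≡ 60·78·264·199 ≡ 61 (mod 283)
Squares mod 283: 263^1≡263, 263^2≡117, 263^4≡105, 263^8≡271, 263^16≡144, 263^32≡77, 263^64≡269, 263^128≡196
253 = 128 + 64 + 32 + 16 + 8 + 4 + 1, so 263^253 ≡ 196·269·77·144·271·105·263 ≡ 135 (mod 283)
61·135 = 8235 ≡ 28 (mod 283)
28 ≡ 28 (mod 283), so the signature is genuine.

genuine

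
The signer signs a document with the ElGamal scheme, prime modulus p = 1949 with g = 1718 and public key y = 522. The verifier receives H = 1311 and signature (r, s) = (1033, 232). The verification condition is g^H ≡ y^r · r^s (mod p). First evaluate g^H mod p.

1718^2 = 2951524 ≡ 738
1718^4 ≡ 738^2 = 544644 ≡ 873
1718^8 ≡ 873^2 = 762129 ≡ 70
1718^16 ≡ 70^2 = 4900 ≡ 1002
1718^32 ≡ 1002^2 = 1004004 ≡ 269
1718^64 ≡ 269^2 = 72361 ≡ 248
1718^128 ≡ 248^2 = 61504 ≡ 1085
1718^256 ≡ 1085^2 = 1177225 ≡ 29
1718^512 ≡ 29^2 = 841
1718^1024 ≡ 841^2 = 707281 ≡ 1743
1311 = 1024 + 256 + 16 + 8 + 4 + 2 + 1, so 1718^1311 ≡ 1743·29·1002·70·873·738·1718 ≡ 671 (mod 1949)

671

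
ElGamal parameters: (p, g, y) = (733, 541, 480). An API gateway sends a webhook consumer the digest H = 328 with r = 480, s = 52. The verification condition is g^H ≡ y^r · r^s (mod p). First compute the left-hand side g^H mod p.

409

541^328 mod 733 = 409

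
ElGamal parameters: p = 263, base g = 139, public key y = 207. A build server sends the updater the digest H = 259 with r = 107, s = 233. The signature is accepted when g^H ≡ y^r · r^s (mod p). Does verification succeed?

Left side g^H mod p:
139^259 mod 263 = 215
Right side y^r · r^s mod p:
207^107 mod 263 = 66
107^233 mod 263 = 71
66·71 = 4686 ≡ 215 (mod 263)
215 ≡ 215 (mod 263), so the signature is genuine.

passes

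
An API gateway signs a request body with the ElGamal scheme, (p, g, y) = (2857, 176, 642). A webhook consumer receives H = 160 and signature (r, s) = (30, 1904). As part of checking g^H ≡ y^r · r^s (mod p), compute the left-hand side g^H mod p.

176^2 = 30976 ≡ 2406
176^4 ≡ 2406^2 = 5788836 ≡ 554
176^8 ≡ 554^2 = 306916 ≡ 1217
176^16 ≡ 1217^2 = 1481089 ≡ 1163
176^32 ≡ 1163^2 = 1352569 ≡ 1208
176^64 ≡ 1208^2 = 1459264 ≡ 2194
176^128 ≡ 2194^2 = 4813636 ≡ 2448
160 = 128 + 32, so 176^160 ≡ 2448·1208 ≡ 189 (mod 2857)

189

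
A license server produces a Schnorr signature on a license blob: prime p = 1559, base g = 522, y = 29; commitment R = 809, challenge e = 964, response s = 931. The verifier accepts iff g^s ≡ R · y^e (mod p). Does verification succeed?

fails

g^s mod p:
Squares mod 1559: 522^1≡522, 522^2≡1218, 522^4≡915, 522^8≡42, 522^16≡205, 522^32≡1491, 522^64≡1506, 522^128≡1250, 522^256≡382, 522^512≡937
931 = 512 + 256 + 128 + 32 + 2 + 1, so 522^931 ≡ 937·382·1250·1491·1218·522 ≡ 723 (mod 1559)
R · y^e mod p:
Squares mod 1559: 29^1≡29, 29^2≡841, 29^4≡1054, 29^8≡908, 29^16≡1312, 29^32≡208, 29^64≡1171, 29^128≡880, 29^256≡1136, 29^512≡1203
964 = 512 + 256 + 128 + 64 + 4, so 29^964 ≡ 1203·1136·880·1171·1054 ≡ 1306 (mod 1559)
809·1306 = 1056554 ≡ 1111 (mod 1559)
723 ≠ 1111; the check fails.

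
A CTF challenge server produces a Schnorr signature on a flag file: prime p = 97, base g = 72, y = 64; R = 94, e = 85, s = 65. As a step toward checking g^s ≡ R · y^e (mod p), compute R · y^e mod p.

95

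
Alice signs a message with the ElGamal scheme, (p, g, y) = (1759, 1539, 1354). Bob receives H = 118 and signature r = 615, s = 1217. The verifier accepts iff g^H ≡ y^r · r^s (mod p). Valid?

Left side g^H mod p:
Squares mod 1759: 1539^1≡1539, 1539^2≡907, 1539^4≡1196, 1539^8≡349, 1539^16≡430, 1539^32≡205, 1539^64≡1568
118 = 64 + 32 + 16 + 4 + 2, so 1539^118 ≡ 1568·205·430·1196·907 ≡ 1171 (mod 1759)
Right side y^r · r^s mod p:
Squares mod 1759: 1354^1≡1354, 1354^2≡438, 1354^4≡113, 1354^8≡456, 1354^16≡374, 1354^32≡915, 1354^64≡1700, 1354^128≡1722, 1354^256≡1369, 1354^512≡826
615 = 512 + 64 + 32 + 4 + 2 + 1, so 1354^615 ≡ 826·1700·915·113·438·1354 ≡ 690 (mod 1759)
Squares mod 1759: 615^1≡615, 615^2≡40, 615^4≡1600, 615^8≡655, 615^16≡1588, 615^32≡1097, 615^64≡253, 615^128≡685, 615^256≡1331, 615^512≡248, 615^1024≡1698
1217 = 1024 + 128 + 64 + 1, so 615^1217 ≡ 1698·685·253·615 ≡ 1329 (mod 1759)
690·1329 = 917010 ≡ 571 (mod 1759)
1171 ≠ 571, so verification fails.

no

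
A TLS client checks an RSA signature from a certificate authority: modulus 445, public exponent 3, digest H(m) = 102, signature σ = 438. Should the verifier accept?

accept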